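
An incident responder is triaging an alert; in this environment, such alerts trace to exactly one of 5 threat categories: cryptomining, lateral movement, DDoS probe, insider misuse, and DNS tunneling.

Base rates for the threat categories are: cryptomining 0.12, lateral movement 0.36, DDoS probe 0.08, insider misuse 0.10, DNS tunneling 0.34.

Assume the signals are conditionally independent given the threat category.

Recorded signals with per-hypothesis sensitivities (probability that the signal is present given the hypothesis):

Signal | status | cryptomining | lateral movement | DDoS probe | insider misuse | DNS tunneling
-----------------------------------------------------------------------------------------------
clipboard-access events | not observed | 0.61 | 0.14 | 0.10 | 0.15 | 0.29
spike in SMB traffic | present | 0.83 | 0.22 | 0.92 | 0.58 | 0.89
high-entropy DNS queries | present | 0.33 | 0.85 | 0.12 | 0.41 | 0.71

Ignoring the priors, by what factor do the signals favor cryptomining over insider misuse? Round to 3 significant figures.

Joint likelihood of the signal pattern under each hypothesis (using 1 − P(present | H) for each absent signal):
  cryptomining: (1 − 0.61) × 0.83 × 0.33 = 0.10682
  insider misuse: (1 − 0.15) × 0.58 × 0.41 = 0.20213
Bayes factor = 0.10682 / 0.20213 ≈ 0.528

0.528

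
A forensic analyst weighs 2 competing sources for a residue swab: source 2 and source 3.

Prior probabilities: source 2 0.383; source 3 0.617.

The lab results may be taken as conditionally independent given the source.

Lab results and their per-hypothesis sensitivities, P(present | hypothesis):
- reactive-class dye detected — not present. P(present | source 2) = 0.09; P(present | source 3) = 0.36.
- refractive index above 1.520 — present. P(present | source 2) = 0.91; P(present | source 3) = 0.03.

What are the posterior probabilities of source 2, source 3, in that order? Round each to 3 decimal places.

Multiply each prior by the joint likelihood of the lab result pattern (using 1 − P(present | H) for each absent lab result):
  source 2: 0.383 × (1 − 0.09) × 0.91 = 0.31716
  source 3: 0.617 × (1 − 0.36) × 0.03 = 0.011846
Marginal likelihood of the evidence = 0.32901.
P(source 2 | evidence) = 0.31716 / 0.32901 ≈ 0.964
P(source 3 | evidence) = 0.011846 / 0.32901 ≈ 0.036

0.964, 0.036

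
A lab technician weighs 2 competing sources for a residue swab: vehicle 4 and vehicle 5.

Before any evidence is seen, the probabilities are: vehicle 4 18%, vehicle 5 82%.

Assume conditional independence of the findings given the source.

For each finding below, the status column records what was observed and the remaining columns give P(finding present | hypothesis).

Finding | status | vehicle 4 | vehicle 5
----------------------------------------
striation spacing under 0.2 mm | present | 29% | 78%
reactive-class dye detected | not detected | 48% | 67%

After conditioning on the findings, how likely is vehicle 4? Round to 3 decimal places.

Multiply each prior by the joint likelihood of the evidence pattern (using 1 − P(present | H) for each absent finding):
  vehicle 4: 0.18 × 0.29 × (1 − 0.48) = 0.027144
  vehicle 5: 0.82 × 0.78 × (1 − 0.67) = 0.21107
Marginal likelihood of the evidence = 0.23821.
P(vehicle 4 | evidence) = 0.027144 / 0.23821 ≈ 0.114.

0.114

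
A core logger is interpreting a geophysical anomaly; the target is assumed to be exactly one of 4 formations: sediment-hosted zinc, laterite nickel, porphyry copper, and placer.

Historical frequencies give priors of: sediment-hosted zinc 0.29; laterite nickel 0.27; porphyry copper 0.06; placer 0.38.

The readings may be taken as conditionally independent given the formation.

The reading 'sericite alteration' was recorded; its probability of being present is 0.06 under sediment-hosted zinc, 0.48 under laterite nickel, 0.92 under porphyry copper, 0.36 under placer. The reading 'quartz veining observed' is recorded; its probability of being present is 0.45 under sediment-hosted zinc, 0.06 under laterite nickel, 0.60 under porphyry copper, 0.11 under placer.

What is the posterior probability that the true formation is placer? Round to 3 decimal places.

0.236

For each hypothesis, the unnormalized posterior weight is prior × product of the reading likelihoods:
  sediment-hosted zinc: 0.29 × 0.06 × 0.45 = 0.00783
  laterite nickel: 0.27 × 0.48 × 0.06 = 0.007776
  porphyry copper: 0.06 × 0.92 × 0.60 = 0.03312
  placer: 0.38 × 0.36 × 0.11 = 0.015048
Normalizing constant Z = 0.00783 + 0.007776 + 0.03312 + 0.015048 = 0.063774.
P(placer | evidence) = 0.015048 / 0.063774 ≈ 0.236.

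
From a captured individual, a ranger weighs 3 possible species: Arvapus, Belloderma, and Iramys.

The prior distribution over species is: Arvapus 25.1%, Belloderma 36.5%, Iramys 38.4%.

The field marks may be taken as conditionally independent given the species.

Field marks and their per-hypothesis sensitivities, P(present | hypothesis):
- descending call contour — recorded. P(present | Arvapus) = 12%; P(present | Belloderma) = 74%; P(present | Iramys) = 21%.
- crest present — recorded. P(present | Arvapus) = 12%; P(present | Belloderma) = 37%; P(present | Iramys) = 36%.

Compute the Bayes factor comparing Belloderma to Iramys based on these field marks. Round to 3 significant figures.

3.62

The Bayes factor is the ratio of the joint likelihoods of the field mark pattern under the two hypotheses.
  Belloderma: 0.74 × 0.37 = 0.2738
  Iramys: 0.21 × 0.36 = 0.0756
Bayes factor = 0.2738 / 0.0756 ≈ 3.62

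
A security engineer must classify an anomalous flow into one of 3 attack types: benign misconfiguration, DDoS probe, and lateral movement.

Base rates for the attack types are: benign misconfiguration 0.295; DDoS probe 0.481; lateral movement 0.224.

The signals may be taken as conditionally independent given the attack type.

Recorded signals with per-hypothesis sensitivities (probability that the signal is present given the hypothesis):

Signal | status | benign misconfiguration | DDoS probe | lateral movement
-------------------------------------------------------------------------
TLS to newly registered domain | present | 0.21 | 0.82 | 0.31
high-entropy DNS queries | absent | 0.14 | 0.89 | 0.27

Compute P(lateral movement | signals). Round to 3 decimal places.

Multiply each prior by the joint likelihood of the signal pattern (using 1 − P(present | H) for each absent signal):
  benign misconfiguration: 0.295 × 0.21 × (1 − 0.14) = 0.053277
  DDoS probe: 0.481 × 0.82 × (1 − 0.89) = 0.043386
  lateral movement: 0.224 × 0.31 × (1 − 0.27) = 0.050691
Marginal likelihood of the evidence = 0.14735.
P(lateral movement | evidence) = 0.050691 / 0.14735 ≈ 0.344.

0.344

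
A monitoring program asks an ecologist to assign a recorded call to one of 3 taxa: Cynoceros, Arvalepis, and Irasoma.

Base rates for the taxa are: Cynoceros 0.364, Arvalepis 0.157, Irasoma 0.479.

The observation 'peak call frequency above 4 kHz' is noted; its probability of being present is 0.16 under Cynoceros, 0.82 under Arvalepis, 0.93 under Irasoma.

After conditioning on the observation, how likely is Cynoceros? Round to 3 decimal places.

Multiply each prior by the likelihood of the observation:
  Cynoceros: 0.364 × 0.16 = 0.05824
  Arvalepis: 0.157 × 0.82 = 0.12874
  Irasoma: 0.479 × 0.93 = 0.44547
Marginal likelihood of the evidence = 0.63245.
P(Cynoceros | evidence) = 0.05824 / 0.63245 ≈ 0.092.

0.092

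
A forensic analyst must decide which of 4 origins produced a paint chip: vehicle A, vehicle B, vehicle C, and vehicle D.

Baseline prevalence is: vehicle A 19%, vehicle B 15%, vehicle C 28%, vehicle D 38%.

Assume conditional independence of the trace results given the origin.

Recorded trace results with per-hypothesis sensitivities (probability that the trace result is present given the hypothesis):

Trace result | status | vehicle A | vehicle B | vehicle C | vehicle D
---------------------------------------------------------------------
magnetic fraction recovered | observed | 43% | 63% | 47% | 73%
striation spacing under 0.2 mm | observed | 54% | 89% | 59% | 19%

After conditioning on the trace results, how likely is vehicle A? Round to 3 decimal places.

For each hypothesis, the unnormalized posterior weight is prior × product of the trace result likelihoods:
  vehicle A: 0.19 × 0.43 × 0.54 = 0.044118
  vehicle B: 0.15 × 0.63 × 0.89 = 0.084105
  vehicle C: 0.28 × 0.47 × 0.59 = 0.077644
  vehicle D: 0.38 × 0.73 × 0.19 = 0.052706
The unnormalized weights sum to 0.25857.
P(vehicle A | evidence) = 0.044118 / 0.25857 ≈ 0.171.

0.171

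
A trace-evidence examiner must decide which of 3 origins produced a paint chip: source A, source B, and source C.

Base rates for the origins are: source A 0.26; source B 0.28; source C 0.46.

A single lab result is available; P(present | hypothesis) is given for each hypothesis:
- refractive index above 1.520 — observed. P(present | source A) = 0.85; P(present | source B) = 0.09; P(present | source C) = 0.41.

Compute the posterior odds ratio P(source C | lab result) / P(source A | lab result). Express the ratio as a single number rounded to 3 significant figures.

Unnormalized posterior weight (prior times the lab result likelihood) for each of the two hypotheses:
  source C: 0.46 × 0.41 = 0.1886
  source A: 0.26 × 0.85 = 0.221
Posterior odds = 0.1886 / 0.221 ≈ 0.853.

0.853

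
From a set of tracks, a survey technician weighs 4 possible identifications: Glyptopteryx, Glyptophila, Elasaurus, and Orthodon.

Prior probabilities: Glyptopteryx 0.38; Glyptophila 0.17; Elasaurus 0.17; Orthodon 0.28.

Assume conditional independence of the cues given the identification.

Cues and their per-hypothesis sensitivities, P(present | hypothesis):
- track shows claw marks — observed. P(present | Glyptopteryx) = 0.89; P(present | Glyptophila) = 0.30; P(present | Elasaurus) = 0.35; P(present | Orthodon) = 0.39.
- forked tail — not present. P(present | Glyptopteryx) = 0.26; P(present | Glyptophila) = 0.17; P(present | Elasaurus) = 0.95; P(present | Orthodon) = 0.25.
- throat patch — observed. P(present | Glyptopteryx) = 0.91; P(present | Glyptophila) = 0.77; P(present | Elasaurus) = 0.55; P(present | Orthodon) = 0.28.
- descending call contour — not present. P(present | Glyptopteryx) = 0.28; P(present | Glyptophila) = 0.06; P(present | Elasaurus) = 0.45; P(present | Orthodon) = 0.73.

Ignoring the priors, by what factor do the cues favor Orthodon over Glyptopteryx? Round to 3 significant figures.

Joint likelihood of the cue pattern under each hypothesis (using 1 − P(present | H) for each absent cue):
  Orthodon: 0.39 × (1 − 0.25) × 0.28 × (1 − 0.73) = 0.022113
  Glyptopteryx: 0.89 × (1 − 0.26) × 0.91 × (1 − 0.28) = 0.43151
Bayes factor = 0.022113 / 0.43151 ≈ 0.0512

0.0512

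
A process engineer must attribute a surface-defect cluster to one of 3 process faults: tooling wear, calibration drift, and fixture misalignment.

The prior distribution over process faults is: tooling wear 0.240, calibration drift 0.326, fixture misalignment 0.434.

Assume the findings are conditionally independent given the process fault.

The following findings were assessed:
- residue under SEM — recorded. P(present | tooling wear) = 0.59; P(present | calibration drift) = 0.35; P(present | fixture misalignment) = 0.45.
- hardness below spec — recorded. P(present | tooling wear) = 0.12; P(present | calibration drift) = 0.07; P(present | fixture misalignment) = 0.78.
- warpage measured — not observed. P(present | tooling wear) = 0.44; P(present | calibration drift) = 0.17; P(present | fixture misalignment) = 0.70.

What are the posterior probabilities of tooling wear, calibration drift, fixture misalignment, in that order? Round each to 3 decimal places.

By Bayes' rule with conditional independence, the unnormalized weight for each hypothesis is prior × ∏ likelihoods (using 1 − P(present | H) for each absent finding):
  tooling wear: 0.240 × 0.59 × 0.12 × (1 − 0.44) = 0.0095155
  calibration drift: 0.326 × 0.35 × 0.07 × (1 − 0.17) = 0.0066292
  fixture misalignment: 0.434 × 0.45 × 0.78 × (1 − 0.70) = 0.0457
The unnormalized weights sum to 0.061845.
P(tooling wear | evidence) = 0.0095155 / 0.061845 ≈ 0.154
P(calibration drift | evidence) = 0.0066292 / 0.061845 ≈ 0.107
P(fixture misalignment | evidence) = 0.0457 / 0.061845 ≈ 0.739

0.154, 0.107, 0.739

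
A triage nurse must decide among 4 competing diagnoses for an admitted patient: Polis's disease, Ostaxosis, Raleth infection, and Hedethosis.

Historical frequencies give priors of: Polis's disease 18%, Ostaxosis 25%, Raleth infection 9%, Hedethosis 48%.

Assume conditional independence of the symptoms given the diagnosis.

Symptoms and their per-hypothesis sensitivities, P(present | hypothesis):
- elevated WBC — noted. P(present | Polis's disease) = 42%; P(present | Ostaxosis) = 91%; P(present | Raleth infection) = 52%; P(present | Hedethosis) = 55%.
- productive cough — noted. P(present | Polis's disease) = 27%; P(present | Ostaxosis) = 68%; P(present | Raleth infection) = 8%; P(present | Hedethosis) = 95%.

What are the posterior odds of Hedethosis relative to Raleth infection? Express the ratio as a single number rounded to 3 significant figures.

Unnormalized posterior weight (prior times the symptom likelihoods) for each of the two hypotheses:
  Hedethosis: 0.48 × 0.55 × 0.95 = 0.2508
  Raleth infection: 0.09 × 0.52 × 0.08 = 0.003744
Posterior odds = 0.2508 / 0.003744 ≈ 67.0.

67.0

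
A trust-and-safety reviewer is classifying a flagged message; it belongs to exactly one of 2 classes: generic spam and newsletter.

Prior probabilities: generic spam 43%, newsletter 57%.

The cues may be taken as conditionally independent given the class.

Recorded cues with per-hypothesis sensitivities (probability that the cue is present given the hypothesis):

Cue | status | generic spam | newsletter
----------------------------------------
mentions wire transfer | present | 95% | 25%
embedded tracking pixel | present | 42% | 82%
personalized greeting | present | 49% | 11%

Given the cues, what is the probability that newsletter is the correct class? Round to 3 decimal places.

0.133

For each hypothesis, the unnormalized posterior weight is prior × product of the cue likelihoods:
  generic spam: 0.43 × 0.95 × 0.42 × 0.49 = 0.084069
  newsletter: 0.57 × 0.25 × 0.82 × 0.11 = 0.012853
Marginal likelihood of the evidence = 0.096923.
P(newsletter | evidence) = 0.012853 / 0.096923 ≈ 0.133.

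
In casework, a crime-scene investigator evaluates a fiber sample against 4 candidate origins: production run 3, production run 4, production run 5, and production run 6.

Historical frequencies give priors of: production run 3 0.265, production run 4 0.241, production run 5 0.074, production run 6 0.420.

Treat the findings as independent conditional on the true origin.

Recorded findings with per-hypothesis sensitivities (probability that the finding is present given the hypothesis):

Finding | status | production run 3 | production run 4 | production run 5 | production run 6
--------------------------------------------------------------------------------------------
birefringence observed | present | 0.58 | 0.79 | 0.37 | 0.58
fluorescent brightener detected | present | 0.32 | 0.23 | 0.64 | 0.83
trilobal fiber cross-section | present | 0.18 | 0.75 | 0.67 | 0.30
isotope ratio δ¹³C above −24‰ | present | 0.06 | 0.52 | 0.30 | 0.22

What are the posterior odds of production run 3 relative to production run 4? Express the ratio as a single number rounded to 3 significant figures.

Unnormalized posterior weight (prior times the finding likelihoods) for each of the two hypotheses:
  production run 3: 0.265 × 0.58 × 0.32 × 0.18 × 0.06 = 0.00053119
  production run 4: 0.241 × 0.79 × 0.23 × 0.75 × 0.52 = 0.017078
Odds(production run 3 : production run 4) = 0.00053119 / 0.017078 ≈ 0.0311.

0.0311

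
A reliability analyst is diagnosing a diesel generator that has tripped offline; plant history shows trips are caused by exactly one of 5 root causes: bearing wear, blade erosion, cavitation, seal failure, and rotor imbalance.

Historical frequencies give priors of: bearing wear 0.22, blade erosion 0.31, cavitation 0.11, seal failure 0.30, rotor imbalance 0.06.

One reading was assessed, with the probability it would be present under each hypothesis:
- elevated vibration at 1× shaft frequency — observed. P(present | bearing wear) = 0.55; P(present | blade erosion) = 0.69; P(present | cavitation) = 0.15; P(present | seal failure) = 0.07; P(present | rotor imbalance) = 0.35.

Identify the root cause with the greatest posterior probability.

By Bayes' rule, the unnormalized weight for each hypothesis is prior × likelihood:
  bearing wear: 0.22 × 0.55 = 0.121
  blade erosion: 0.31 × 0.69 = 0.2139
  cavitation: 0.11 × 0.15 = 0.0165
  seal failure: 0.30 × 0.07 = 0.021
  rotor imbalance: 0.06 × 0.35 = 0.021
Marginal likelihood of the evidence = 0.3934.
P(bearing wear | evidence) ≈ 0.121 / 0.3934 ≈ 0.308
P(blade erosion | evidence) ≈ 0.2139 / 0.3934 ≈ 0.544
P(cavitation | evidence) ≈ 0.0165 / 0.3934 ≈ 0.042
P(seal failure | evidence) ≈ 0.021 / 0.3934 ≈ 0.053
P(rotor imbalance | evidence) ≈ 0.021 / 0.3934 ≈ 0.053
The largest is 0.544, so blade erosion is most probable.

blade erosion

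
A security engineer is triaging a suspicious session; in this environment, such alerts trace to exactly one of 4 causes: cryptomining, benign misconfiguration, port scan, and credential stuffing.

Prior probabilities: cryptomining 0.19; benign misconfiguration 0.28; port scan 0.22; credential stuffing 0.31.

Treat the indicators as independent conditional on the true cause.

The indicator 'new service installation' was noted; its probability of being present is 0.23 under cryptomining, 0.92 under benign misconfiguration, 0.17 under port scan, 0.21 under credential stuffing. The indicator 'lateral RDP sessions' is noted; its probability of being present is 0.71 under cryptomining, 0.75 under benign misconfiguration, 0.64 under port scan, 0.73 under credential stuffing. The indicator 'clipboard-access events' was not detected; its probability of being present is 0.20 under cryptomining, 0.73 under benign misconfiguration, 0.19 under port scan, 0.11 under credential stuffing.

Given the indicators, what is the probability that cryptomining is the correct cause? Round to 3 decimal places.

0.179

For each hypothesis, the unnormalized posterior weight is prior × product of the indicator likelihoods (using 1 − P(present | H) for each absent indicator):
  cryptomining: 0.19 × 0.23 × 0.71 × (1 − 0.20) = 0.024822
  benign misconfiguration: 0.28 × 0.92 × 0.75 × (1 − 0.73) = 0.052164
  port scan: 0.22 × 0.17 × 0.64 × (1 − 0.19) = 0.019388
  credential stuffing: 0.31 × 0.21 × 0.73 × (1 − 0.11) = 0.042295
Normalizing constant Z = 0.024822 + 0.052164 + 0.019388 + 0.042295 = 0.13867.
P(cryptomining | evidence) = 0.024822 / 0.13867 ≈ 0.179.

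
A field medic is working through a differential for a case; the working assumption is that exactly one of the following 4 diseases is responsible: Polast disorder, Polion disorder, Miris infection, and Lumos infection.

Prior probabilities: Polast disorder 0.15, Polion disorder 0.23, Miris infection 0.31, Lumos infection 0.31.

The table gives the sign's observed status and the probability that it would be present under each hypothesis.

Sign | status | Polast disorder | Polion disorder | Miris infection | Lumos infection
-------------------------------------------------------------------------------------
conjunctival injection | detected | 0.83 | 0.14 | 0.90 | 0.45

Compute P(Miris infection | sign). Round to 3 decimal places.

0.485

For each hypothesis, the unnormalized posterior weight is prior × likelihood:
  Polast disorder: 0.15 × 0.83 = 0.1245
  Polion disorder: 0.23 × 0.14 = 0.0322
  Miris infection: 0.31 × 0.90 = 0.279
  Lumos infection: 0.31 × 0.45 = 0.1395
Marginal likelihood of the evidence = 0.5752.
P(Miris infection | evidence) = 0.279 / 0.5752 ≈ 0.485.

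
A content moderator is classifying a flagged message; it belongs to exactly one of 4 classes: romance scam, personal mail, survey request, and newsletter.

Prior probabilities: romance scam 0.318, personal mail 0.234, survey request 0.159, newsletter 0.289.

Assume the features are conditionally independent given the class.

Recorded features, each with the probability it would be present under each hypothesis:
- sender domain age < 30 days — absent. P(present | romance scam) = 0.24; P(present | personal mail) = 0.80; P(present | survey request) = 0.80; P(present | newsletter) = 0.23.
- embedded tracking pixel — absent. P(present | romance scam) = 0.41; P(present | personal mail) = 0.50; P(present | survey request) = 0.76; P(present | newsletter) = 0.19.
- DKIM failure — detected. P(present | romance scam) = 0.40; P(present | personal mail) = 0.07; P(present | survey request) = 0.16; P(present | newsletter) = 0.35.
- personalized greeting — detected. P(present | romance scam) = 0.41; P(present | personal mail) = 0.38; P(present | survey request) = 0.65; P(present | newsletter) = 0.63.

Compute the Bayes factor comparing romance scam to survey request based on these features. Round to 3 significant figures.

Joint likelihood of the feature pattern under each hypothesis (using 1 − P(present | H) for each absent feature):
  romance scam: (1 − 0.24) × (1 − 0.41) × 0.40 × 0.41 = 0.073538
  survey request: (1 − 0.80) × (1 − 0.76) × 0.16 × 0.65 = 0.004992
Bayes factor = 0.073538 / 0.004992 ≈ 14.7

14.7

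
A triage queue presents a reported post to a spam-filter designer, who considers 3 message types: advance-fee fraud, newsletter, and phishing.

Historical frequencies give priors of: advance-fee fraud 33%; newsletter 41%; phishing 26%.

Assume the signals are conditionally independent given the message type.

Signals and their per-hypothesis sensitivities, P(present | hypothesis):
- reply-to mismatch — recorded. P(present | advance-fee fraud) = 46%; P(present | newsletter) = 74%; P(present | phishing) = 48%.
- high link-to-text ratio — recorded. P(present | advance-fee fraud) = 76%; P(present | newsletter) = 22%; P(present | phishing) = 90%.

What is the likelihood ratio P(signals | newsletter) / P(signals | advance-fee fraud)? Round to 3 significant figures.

0.466

The Bayes factor is the ratio of the joint likelihoods of the signal pattern under the two hypotheses.
  newsletter: 0.74 × 0.22 = 0.1628
  advance-fee fraud: 0.46 × 0.76 = 0.3496
Bayes factor = 0.1628 / 0.3496 ≈ 0.466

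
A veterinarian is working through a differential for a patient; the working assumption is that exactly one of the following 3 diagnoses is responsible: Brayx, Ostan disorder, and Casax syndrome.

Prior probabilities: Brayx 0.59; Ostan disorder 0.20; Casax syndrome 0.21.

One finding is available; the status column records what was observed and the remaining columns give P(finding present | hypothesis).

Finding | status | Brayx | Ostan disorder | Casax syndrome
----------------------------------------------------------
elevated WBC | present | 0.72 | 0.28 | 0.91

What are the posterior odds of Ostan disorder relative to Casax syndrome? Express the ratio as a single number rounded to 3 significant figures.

0.293

Posterior odds equal prior odds times the likelihood ratio; only the two competing hypotheses matter.
  Ostan disorder: 0.20 × 0.28 = 0.056
  Casax syndrome: 0.21 × 0.91 = 0.1911
Posterior odds = 0.056 / 0.1911 ≈ 0.293.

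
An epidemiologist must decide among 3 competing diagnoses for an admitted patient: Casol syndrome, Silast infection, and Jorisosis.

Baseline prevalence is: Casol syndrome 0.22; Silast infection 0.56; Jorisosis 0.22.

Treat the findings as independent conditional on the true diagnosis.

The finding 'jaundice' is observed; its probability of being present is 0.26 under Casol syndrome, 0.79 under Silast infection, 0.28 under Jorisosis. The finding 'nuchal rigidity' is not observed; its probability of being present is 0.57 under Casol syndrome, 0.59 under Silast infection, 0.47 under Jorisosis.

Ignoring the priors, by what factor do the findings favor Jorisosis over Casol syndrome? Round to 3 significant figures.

The Bayes factor is the ratio of the joint likelihoods of the evidence pattern under the two hypotheses (using 1 − P(present | H) for each absent finding).
  Jorisosis: 0.28 × (1 − 0.47) = 0.1484
  Casol syndrome: 0.26 × (1 − 0.57) = 0.1118
Bayes factor = 0.1484 / 0.1118 ≈ 1.33

1.33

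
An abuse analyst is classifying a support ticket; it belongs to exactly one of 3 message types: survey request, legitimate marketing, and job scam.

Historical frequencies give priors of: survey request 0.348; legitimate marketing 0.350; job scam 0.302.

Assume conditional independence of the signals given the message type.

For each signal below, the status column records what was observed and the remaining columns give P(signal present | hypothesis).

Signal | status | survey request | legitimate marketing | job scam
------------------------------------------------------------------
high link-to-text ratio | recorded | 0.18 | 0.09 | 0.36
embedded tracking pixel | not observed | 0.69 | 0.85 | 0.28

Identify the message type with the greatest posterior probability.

By Bayes' rule with conditional independence, the unnormalized weight for each hypothesis is prior × ∏ likelihoods (using 1 − P(present | H) for each absent signal):
  survey request: 0.348 × 0.18 × (1 − 0.69) = 0.019418
  legitimate marketing: 0.350 × 0.09 × (1 − 0.85) = 0.004725
  job scam: 0.302 × 0.36 × (1 − 0.28) = 0.078278
Normalizing constant Z = 0.019418 + 0.004725 + 0.078278 = 0.10242.
P(survey request | evidence) ≈ 0.019418 / 0.10242 ≈ 0.190
P(legitimate marketing | evidence) ≈ 0.004725 / 0.10242 ≈ 0.046
P(job scam | evidence) ≈ 0.078278 / 0.10242 ≈ 0.764
The largest is 0.764, so job scam is most probable.

job scam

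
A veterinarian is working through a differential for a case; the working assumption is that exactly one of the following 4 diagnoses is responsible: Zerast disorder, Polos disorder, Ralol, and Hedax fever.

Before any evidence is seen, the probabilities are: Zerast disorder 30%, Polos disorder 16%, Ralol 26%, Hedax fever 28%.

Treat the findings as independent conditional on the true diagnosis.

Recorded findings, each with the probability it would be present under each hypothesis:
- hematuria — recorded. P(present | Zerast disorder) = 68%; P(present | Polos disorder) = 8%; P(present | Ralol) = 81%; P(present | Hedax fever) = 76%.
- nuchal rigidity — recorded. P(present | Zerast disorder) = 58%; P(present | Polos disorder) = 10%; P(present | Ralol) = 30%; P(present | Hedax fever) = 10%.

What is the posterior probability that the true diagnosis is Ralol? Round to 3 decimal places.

Multiply each prior by the joint likelihood of the evidence pattern:
  Zerast disorder: 0.30 × 0.68 × 0.58 = 0.11832
  Polos disorder: 0.16 × 0.08 × 0.10 = 0.00128
  Ralol: 0.26 × 0.81 × 0.30 = 0.06318
  Hedax fever: 0.28 × 0.76 × 0.10 = 0.02128
The unnormalized weights sum to 0.20406.
P(Ralol | evidence) = 0.06318 / 0.20406 ≈ 0.310.

0.310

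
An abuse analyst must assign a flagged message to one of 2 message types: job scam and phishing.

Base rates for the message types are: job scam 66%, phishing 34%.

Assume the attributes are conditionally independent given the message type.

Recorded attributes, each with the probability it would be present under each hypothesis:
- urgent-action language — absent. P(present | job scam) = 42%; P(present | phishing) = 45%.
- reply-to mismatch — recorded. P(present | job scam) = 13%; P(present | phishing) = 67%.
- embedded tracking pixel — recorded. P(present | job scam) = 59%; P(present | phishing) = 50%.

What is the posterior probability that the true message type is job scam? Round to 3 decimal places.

By Bayes' rule with conditional independence, the unnormalized weight for each hypothesis is prior × ∏ likelihoods (using 1 − P(present | H) for each absent attribute):
  job scam: 0.66 × (1 − 0.42) × 0.13 × 0.59 = 0.029361
  phishing: 0.34 × (1 − 0.45) × 0.67 × 0.50 = 0.062645
The unnormalized weights sum to 0.092006.
P(job scam | evidence) = 0.029361 / 0.092006 ≈ 0.319.

0.319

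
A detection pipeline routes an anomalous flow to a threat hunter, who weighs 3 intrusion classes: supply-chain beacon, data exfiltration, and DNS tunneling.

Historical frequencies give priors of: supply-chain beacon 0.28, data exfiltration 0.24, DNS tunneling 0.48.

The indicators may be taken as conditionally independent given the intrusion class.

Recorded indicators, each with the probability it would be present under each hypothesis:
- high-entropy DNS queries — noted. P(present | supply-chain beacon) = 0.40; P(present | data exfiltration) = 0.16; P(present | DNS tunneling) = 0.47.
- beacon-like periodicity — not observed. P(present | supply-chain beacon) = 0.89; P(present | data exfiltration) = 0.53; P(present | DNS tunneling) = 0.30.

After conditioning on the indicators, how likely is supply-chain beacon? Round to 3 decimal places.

0.065

For each hypothesis, the unnormalized posterior weight is prior × product of the indicator likelihoods (using 1 − P(present | H) for each absent indicator):
  supply-chain beacon: 0.28 × 0.40 × (1 − 0.89) = 0.01232
  data exfiltration: 0.24 × 0.16 × (1 − 0.53) = 0.018048
  DNS tunneling: 0.48 × 0.47 × (1 − 0.30) = 0.15792
The unnormalized weights sum to 0.18829.
P(supply-chain beacon | evidence) = 0.01232 / 0.18829 ≈ 0.065.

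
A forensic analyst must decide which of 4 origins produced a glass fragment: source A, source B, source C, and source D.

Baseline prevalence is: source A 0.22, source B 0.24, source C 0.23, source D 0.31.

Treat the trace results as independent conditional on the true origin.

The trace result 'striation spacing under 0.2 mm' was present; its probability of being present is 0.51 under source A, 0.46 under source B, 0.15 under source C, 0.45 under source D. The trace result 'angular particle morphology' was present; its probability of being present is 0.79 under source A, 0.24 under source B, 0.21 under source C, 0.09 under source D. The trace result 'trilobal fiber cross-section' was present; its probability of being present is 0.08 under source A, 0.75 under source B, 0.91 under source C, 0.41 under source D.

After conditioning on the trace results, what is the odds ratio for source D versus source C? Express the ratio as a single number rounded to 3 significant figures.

Unnormalized posterior weight (prior times the trace result likelihoods) for each of the two hypotheses:
  source D: 0.31 × 0.45 × 0.09 × 0.41 = 0.0051475
  source C: 0.23 × 0.15 × 0.21 × 0.91 = 0.006593
Odds(source D : source C) = 0.0051475 / 0.006593 ≈ 0.781.

0.781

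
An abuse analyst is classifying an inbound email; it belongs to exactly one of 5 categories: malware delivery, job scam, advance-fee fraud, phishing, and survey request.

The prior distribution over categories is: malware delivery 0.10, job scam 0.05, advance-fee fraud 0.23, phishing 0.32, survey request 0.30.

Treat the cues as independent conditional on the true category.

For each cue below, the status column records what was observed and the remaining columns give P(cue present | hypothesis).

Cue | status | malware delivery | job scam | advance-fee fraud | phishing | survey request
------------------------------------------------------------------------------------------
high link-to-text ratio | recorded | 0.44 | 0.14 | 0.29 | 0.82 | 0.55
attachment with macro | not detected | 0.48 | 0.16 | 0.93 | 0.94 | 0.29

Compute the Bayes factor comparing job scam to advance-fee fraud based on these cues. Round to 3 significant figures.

Take the product of per-cue likelihoods under each hypothesis (using 1 − P(present | H) for each absent cue), then divide.
  job scam: 0.14 × (1 − 0.16) = 0.1176
  advance-fee fraud: 0.29 × (1 − 0.93) = 0.0203
Bayes factor = 0.1176 / 0.0203 ≈ 5.79

5.79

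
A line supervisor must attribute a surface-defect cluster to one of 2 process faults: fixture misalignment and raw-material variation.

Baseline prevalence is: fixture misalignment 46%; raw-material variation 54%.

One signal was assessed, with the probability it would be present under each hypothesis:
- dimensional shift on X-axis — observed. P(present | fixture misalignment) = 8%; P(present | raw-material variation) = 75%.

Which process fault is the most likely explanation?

raw-material variation

For each hypothesis, the unnormalized posterior weight is prior × likelihood:
  fixture misalignment: 0.46 × 0.08 = 0.0368
  raw-material variation: 0.54 × 0.75 = 0.405
The unnormalized weights sum to 0.4418.
P(fixture misalignment | evidence) ≈ 0.0368 / 0.4418 ≈ 0.083
P(raw-material variation | evidence) ≈ 0.405 / 0.4418 ≈ 0.917
The largest is 0.917, so raw-material variation is most probable.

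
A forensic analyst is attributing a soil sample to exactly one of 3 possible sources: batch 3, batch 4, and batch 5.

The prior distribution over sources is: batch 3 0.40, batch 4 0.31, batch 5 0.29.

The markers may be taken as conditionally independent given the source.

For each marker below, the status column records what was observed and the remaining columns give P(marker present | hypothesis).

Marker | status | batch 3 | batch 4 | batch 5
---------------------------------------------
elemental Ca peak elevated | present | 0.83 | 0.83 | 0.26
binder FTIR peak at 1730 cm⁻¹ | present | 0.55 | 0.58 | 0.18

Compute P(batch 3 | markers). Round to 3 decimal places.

0.529

For each hypothesis, the unnormalized posterior weight is prior × product of the marker likelihoods:
  batch 3: 0.40 × 0.83 × 0.55 = 0.1826
  batch 4: 0.31 × 0.83 × 0.58 = 0.14923
  batch 5: 0.29 × 0.26 × 0.18 = 0.013572
Marginal likelihood of the evidence = 0.34541.
P(batch 3 | evidence) = 0.1826 / 0.34541 ≈ 0.529.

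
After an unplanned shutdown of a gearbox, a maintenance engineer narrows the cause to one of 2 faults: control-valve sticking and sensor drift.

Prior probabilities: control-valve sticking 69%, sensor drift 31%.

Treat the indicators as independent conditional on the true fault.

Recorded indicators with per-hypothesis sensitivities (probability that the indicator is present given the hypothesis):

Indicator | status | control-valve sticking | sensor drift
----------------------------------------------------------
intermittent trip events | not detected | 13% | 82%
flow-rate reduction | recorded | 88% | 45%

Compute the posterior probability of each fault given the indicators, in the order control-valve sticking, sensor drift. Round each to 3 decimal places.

0.955, 0.045

For each hypothesis, the unnormalized posterior weight is prior × product of the indicator likelihoods (using 1 − P(present | H) for each absent indicator):
  control-valve sticking: 0.69 × (1 − 0.13) × 0.88 = 0.52826
  sensor drift: 0.31 × (1 − 0.82) × 0.45 = 0.02511
Marginal likelihood of the evidence = 0.55337.
P(control-valve sticking | evidence) = 0.52826 / 0.55337 ≈ 0.955
P(sensor drift | evidence) = 0.02511 / 0.55337 ≈ 0.045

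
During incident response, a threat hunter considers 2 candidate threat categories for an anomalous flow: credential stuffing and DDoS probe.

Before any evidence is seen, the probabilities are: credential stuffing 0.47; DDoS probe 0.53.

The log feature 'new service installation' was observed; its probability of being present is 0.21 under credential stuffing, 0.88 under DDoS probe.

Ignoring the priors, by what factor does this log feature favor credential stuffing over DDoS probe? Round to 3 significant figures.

0.239

Likelihood of this log feature under each hypothesis:
  credential stuffing: 0.21
  DDoS probe: 0.88
Bayes factor = 0.21 / 0.88 ≈ 0.239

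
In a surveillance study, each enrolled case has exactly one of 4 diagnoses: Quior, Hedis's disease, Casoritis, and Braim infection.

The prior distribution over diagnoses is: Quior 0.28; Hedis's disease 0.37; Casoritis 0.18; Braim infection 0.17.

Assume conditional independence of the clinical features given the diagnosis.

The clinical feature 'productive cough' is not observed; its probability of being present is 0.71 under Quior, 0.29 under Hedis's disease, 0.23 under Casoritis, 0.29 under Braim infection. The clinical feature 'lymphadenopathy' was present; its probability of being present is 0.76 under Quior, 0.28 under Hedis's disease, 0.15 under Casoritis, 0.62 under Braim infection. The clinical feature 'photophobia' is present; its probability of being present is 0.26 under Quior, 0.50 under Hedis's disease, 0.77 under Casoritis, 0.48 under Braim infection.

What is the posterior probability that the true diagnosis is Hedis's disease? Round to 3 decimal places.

By Bayes' rule with conditional independence, the unnormalized weight for each hypothesis is prior × ∏ likelihoods (using 1 − P(present | H) for each absent clinical feature):
  Quior: 0.28 × (1 − 0.71) × 0.76 × 0.26 = 0.016045
  Hedis's disease: 0.37 × (1 − 0.29) × 0.28 × 0.50 = 0.036778
  Casoritis: 0.18 × (1 − 0.23) × 0.15 × 0.77 = 0.016008
  Braim infection: 0.17 × (1 − 0.29) × 0.62 × 0.48 = 0.03592
The unnormalized weights sum to 0.10475.
P(Hedis's disease | evidence) = 0.036778 / 0.10475 ≈ 0.351.

0.351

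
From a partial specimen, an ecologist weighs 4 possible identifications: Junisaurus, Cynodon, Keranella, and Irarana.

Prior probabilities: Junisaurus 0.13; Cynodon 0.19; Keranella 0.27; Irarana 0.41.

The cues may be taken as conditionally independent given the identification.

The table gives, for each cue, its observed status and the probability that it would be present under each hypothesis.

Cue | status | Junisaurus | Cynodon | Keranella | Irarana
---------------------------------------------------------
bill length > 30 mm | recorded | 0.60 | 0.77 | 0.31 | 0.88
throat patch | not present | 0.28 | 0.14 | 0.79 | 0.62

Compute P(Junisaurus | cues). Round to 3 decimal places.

0.167

Multiply each prior by the joint likelihood of the cue pattern (using 1 − P(present | H) for each absent cue):
  Junisaurus: 0.13 × 0.60 × (1 − 0.28) = 0.05616
  Cynodon: 0.19 × 0.77 × (1 − 0.14) = 0.12582
  Keranella: 0.27 × 0.31 × (1 − 0.79) = 0.017577
  Irarana: 0.41 × 0.88 × (1 − 0.62) = 0.1371
The unnormalized weights sum to 0.33666.
P(Junisaurus | evidence) = 0.05616 / 0.33666 ≈ 0.167.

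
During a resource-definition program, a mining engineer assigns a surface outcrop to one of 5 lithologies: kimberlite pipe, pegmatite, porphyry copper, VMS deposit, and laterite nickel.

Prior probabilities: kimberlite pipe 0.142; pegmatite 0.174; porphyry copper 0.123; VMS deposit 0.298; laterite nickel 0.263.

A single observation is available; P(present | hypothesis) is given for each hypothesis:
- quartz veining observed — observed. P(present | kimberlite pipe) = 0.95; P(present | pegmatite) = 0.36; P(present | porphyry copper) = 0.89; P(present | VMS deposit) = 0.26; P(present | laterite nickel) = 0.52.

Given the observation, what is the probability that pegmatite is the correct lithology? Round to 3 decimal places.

0.120

By Bayes' rule, the unnormalized weight for each hypothesis is prior × likelihood:
  kimberlite pipe: 0.142 × 0.95 = 0.1349
  pegmatite: 0.174 × 0.36 = 0.06264
  porphyry copper: 0.123 × 0.89 = 0.10947
  VMS deposit: 0.298 × 0.26 = 0.07748
  laterite nickel: 0.263 × 0.52 = 0.13676
Normalizing constant Z = 0.1349 + 0.06264 + 0.10947 + 0.07748 + 0.13676 = 0.52125.
P(pegmatite | evidence) = 0.06264 / 0.52125 ≈ 0.120.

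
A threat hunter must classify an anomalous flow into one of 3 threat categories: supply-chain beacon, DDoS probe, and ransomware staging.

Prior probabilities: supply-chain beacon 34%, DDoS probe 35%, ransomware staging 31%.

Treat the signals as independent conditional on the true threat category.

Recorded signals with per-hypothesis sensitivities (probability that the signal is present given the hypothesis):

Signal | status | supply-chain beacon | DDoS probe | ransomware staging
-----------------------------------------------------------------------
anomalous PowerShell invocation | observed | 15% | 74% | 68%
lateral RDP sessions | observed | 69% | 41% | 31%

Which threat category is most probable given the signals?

DDoS probe

Multiply each prior by the joint likelihood of the signal pattern:
  supply-chain beacon: 0.34 × 0.15 × 0.69 = 0.03519
  DDoS probe: 0.35 × 0.74 × 0.41 = 0.10619
  ransomware staging: 0.31 × 0.68 × 0.31 = 0.065348
Marginal likelihood of the evidence = 0.20673.
P(supply-chain beacon | evidence) ≈ 0.03519 / 0.20673 ≈ 0.170
P(DDoS probe | evidence) ≈ 0.10619 / 0.20673 ≈ 0.514
P(ransomware staging | evidence) ≈ 0.065348 / 0.20673 ≈ 0.316
The largest is 0.514, so DDoS probe is most probable.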